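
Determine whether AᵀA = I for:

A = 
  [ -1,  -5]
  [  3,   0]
No

AᵀA = 
  [ 10,   5]
  [  5,  25]
≠ I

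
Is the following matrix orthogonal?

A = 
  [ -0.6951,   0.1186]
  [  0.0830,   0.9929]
No

AᵀA = 
  [  0.4901,   0]
  [  0,   0.9999]
≠ I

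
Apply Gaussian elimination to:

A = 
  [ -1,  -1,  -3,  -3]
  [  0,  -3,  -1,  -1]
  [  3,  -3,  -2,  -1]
Row operations:
R3 → R3 + (3)·R1
R3 → R3 - (2)·R2

Resulting echelon form:
REF = 
  [ -1,  -1,  -3,  -3]
  [  0,  -3,  -1,  -1]
  [  0,   0,  -9,  -8]

Rank = 3 (number of non-zero pivot rows).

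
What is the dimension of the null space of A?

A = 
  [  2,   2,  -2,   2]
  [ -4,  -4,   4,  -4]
nullity(A) = 3

Row reduce:
R2 → R2 + (2)·R1
REF = 
  [  2,   2,  -2,   2]
  [  0,   0,   0,   0]
Pivot columns: 1 → 1 pivot.
rank(A) = 1, so nullity(A) = 4 - 1 = 3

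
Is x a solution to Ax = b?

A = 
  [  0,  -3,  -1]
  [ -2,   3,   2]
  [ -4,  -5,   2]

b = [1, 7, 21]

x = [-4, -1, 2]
No

Ax = [1, 9, 25] ≠ b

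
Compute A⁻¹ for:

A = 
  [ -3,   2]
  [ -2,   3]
det(A) = (-3)(3) - (2)(-2) = -5
For a 2×2 matrix, A⁻¹ = (1/det(A)) · [[d, -b], [-c, a]]
    = (-1/5) · [[3, -2], [2, -3]]

A⁻¹ = 
  [-3/5,  2/5]
  [-2/5,  3/5]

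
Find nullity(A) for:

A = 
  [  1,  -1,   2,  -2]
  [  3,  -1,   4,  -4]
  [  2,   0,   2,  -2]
nullity(A) = 2

Row reduce:
R2 → R2 - (3)·R1
R3 → R3 - (2)·R1
R3 → R3 - (1)·R2
REF = 
  [  1,  -1,   2,  -2]
  [  0,   2,  -2,   2]
  [  0,   0,   0,   0]
Pivot columns: 1, 2 → 2 pivots.
rank(A) = 2, so nullity(A) = 4 - 2 = 2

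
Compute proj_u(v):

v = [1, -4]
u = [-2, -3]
v·u = (1)(-2) + (-4)(-3) = 10
u·u = (-2)² + (-3)² = 13
proj_u(v) = (v·u / u·u) × u = (10/13) × u

proj_u(v) = [-20/13, -30/13]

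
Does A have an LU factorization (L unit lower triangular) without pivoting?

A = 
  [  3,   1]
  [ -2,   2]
Yes.
A[1,1] = 3 ≠ 0, so Gaussian elimination proceeds without a row swap: multiplier ℓ₂₁ = (-2)/(3) = -2/3, and U[2,2] = 2 - (-2/3)(1) = 8/3.
L = 
  [   1,    0]
  [-2/3,    1]
U = 
  [  3,   1]
  [  0, 8/3]
Check row 2 of LU: [(-2/3)(3), (-2/3)(1) + (8/3)] = [-2, 2] = row 2 of A ✓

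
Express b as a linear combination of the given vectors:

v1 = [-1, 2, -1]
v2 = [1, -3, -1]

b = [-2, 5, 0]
c1 = 1, c2 = -1

b = 1·v1 + -1·v2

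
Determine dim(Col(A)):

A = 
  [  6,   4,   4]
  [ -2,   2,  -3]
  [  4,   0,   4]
Row reduce:
R2 → R2 + (1/3)·R1
R3 → R3 - (2/3)·R1
R3 → R3 + (4/5)·R2
REF = 
  [   6,    4,    4]
  [   0, 10/3, -5/3]
  [   0,    0,    0]
Pivot columns: 1, 2 → 2 pivots.
dim(Col(A)) = number of pivot columns = 2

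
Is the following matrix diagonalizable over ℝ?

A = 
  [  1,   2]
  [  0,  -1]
Yes

tr(A) = 0, det(A) = -1
Characteristic polynomial: λ² - tr(A)λ + det(A) = λ² - 1
λ² - 1 = (λ + 1)(λ - 1)
Eigenvalues: 1, -1
λ=-1: alg. mult. = 1, geom. mult. = 2 - rank(A - (-1)I) = 2 - 1 = 1
λ=1: alg. mult. = 1, geom. mult. = 2 - rank(A - (1)I) = 2 - 1 = 1
Sum of geometric multiplicities equals n, so A has n independent eigenvectors.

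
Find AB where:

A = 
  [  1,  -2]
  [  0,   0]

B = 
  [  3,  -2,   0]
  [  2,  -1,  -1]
A is 2×2 and B is 2×3, so AB is 2×3. Each entry is (row of A)·(column of B):
AB[1,1] = (1)(3) + (-2)(2) = -1
AB[1,2] = (1)(-2) + (-2)(-1) = 0
AB[1,3] = (1)(0) + (-2)(-1) = 2
AB[2,1] = (0)(3) + (0)(2) = 0
AB[2,2] = (0)(-2) + (0)(-1) = 0
AB[2,3] = (0)(0) + (0)(-1) = 0

AB = 
  [ -1,   0,   2]
  [  0,   0,   0]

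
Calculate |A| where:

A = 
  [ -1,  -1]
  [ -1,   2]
For a 2×2 matrix, det = ad - bc = (-1)(2) - (-1)(-1) = -3

det(A) = -3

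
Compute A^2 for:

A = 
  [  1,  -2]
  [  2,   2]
A² = A·A:
A²[1,1] = (1)(1) + (-2)(2) = -3
A²[1,2] = (1)(-2) + (-2)(2) = -6
A²[2,1] = (2)(1) + (2)(2) = 6
A²[2,2] = (2)(-2) + (2)(2) = 0
A² = 
  [ -3,  -6]
  [  6,   0]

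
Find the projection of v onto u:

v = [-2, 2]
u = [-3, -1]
proj_u(v) = [-6/5, -2/5]

v·u = (-2)(-3) + (2)(-1) = 4
u·u = (-3)² + (-1)² = 10
proj_u(v) = (v·u / u·u) × u = (4/10) × u = (2/5) × u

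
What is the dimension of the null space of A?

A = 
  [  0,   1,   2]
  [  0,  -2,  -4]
nullity(A) = 2

Row reduce:
R2 → R2 + (2)·R1
REF = 
  [  0,   1,   2]
  [  0,   0,   0]
Pivot columns: 2 → 1 pivot.
rank(A) = 1, so nullity(A) = 3 - 1 = 2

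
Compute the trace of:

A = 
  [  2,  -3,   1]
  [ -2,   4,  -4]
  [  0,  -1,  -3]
3

tr(A) = 2 + 4 + -3 = 3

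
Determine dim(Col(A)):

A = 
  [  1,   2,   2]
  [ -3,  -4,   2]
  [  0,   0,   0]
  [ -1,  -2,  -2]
dim(Col(A)) = 2

Row reduce:
R2 → R2 + (3)·R1
R4 → R4 + (1)·R1
REF = 
  [  1,   2,   2]
  [  0,   2,   8]
  [  0,   0,   0]
  [  0,   0,   0]
Pivot columns: 1, 2 → 2 pivots.
dim(Col(A)) = number of pivot columns = 2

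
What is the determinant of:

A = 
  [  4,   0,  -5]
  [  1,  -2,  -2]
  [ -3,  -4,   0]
Cofactor expansion along row 1:
det(A) = (4)·((-2)(0) - (-2)(-4)) - (0)·((1)(0) - (-2)(-3)) + (-5)·((1)(-4) - (-2)(-3))
  = (4)(-8) - (0)(-6) + (-5)(-10)
  = 18

det(A) = 18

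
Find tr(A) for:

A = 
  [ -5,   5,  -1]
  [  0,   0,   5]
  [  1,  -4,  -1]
-6

tr(A) = -5 + 0 + -1 = -6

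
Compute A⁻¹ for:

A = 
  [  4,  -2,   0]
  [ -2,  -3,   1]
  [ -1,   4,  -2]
det(A) = (4)·((-3)(-2) - (1)(4)) - (-2)·((-2)(-2) - (1)(-1)) + (0)·((-2)(4) - (-3)(-1))
  = (4)(2) - (-2)(5) + (0)(-11)
  = 18
det(A) = 18 ≠ 0, so A is invertible.

Cofactors Cᵢⱼ = (-1)ⁱ⁺ʲ·Mᵢⱼ:
C = 
  [  2,  -5, -11]
  [ -4,  -8, -14]
  [ -2,  -4, -16]

adj(A) = Cᵀ:
adj(A) = 
  [  2,  -4,  -2]
  [ -5,  -8,  -4]
  [-11, -14, -16]

A⁻¹ = (1/18) · adj(A):
A⁻¹ = 
  [   1/9,   -2/9,   -1/9]
  [ -5/18,   -4/9,   -2/9]
  [-11/18,   -7/9,   -8/9]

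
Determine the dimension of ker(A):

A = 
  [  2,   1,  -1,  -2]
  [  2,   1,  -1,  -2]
nullity(A) = 3

Row reduce:
R2 → R2 - (1)·R1
REF = 
  [  2,   1,  -1,  -2]
  [  0,   0,   0,   0]
Pivot columns: 1 → 1 pivot.
rank(A) = 1, so nullity(A) = 4 - 1 = 3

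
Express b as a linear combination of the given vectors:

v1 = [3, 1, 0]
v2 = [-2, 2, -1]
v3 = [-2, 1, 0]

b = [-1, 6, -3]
c1 = 1, c2 = 3, c3 = -1

b = 1·v1 + 3·v2 + -1·v3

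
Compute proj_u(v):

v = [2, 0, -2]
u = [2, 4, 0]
v·u = (2)(2) + (0)(4) + (-2)(0) = 4
u·u = (2)² + (4)² + (0)² = 20
proj_u(v) = (v·u / u·u) × u = (4/20) × u = (1/5) × u

proj_u(v) = [2/5, 4/5, 0]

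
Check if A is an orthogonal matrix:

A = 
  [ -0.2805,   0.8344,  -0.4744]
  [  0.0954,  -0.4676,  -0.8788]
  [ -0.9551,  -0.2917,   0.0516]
Yes

AᵀA = 
  [  1,  -0.0001,  -0.0001]
  [ -0.0001,   1,   0]
  [ -0.0001,   0,   1]
≈ I (equal to I up to the 4-dp rounding of the entries)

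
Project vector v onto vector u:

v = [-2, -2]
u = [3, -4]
v·u = (-2)(3) + (-2)(-4) = 2
u·u = (3)² + (-4)² = 25
proj_u(v) = (v·u / u·u) × u = (2/25) × u

proj_u(v) = [6/25, -8/25]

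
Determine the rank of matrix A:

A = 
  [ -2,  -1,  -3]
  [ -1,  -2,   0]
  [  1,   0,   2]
rank(A) = 2

Row reduce:
R2 → R2 - (1/2)·R1
R3 → R3 + (1/2)·R1
R3 → R3 - (1/3)·R2
REF = 
  [  -2,   -1,   -3]
  [   0, -3/2,  3/2]
  [   0,    0,    0]
Pivot columns: 1, 2 → 2 pivots.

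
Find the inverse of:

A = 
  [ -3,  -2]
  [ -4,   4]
det(A) = (-3)(4) - (-2)(-4) = -20
For a 2×2 matrix, A⁻¹ = (1/det(A)) · [[d, -b], [-c, a]]
    = (-1/20) · [[4, 2], [4, -3]]

A⁻¹ = 
  [ -1/5, -1/10]
  [ -1/5,  3/20]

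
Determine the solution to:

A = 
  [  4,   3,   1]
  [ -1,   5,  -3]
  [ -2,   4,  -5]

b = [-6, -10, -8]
x = [0, -2, 0]

Row reduce the augmented matrix [A|b]:
R2 → R2 + (1/4)·R1
R3 → R3 + (1/2)·R1
R3 → R3 - (22/23)·R2
REF = 
  [     4,      3,      1,     -6]
  [     0,   23/4,  -11/4,  -23/2]
  [     0,      0, -43/23,      0]

Back-substitution:
x₃ = 0 / (-43/23) = 0
x₂ = (-23/2 - (-11/4)(0)) / (23/4) = -2
x₁ = (-6 - (3)(-2) - (1)(0)) / 4 = 0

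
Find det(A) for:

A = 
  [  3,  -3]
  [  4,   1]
15

For a 2×2 matrix, det = ad - bc = (3)(1) - (-3)(4) = 15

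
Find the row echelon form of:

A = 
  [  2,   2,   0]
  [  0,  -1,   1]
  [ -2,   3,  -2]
Row operations:
R3 → R3 + (1)·R1
R3 → R3 + (5)·R2

Resulting echelon form:
REF = 
  [  2,   2,   0]
  [  0,  -1,   1]
  [  0,   0,   3]

Rank = 3 (number of non-zero pivot rows).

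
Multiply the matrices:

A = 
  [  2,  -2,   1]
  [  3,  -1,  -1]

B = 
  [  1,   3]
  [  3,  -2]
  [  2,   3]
A is 2×3 and B is 3×2, so AB is 2×2. Each entry is (row of A)·(column of B):
AB[1,1] = (2)(1) + (-2)(3) + (1)(2) = -2
AB[1,2] = (2)(3) + (-2)(-2) + (1)(3) = 13
AB[2,1] = (3)(1) + (-1)(3) + (-1)(2) = -2
AB[2,2] = (3)(3) + (-1)(-2) + (-1)(3) = 8

AB = 
  [ -2,  13]
  [ -2,   8]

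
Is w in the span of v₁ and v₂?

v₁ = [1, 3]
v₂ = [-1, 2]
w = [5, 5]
Yes

Form the augmented matrix and row-reduce:
[v₁|v₂|w] = 
  [  1,  -1,   5]
  [  3,   2,   5]
R2 → R2 - (3)·R1
REF = 
  [  1,  -1,   5]
  [  0,   5, -10]

No row of the form [0 0 | nonzero], so the system is consistent. Back-substitution gives c₁ = 3, c₂ = -2: w = (3)·v₁ + (-2)·v₂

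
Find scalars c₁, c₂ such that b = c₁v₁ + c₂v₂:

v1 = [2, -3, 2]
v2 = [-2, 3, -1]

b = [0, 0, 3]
c1 = 3, c2 = 3

b = 3·v1 + 3·v2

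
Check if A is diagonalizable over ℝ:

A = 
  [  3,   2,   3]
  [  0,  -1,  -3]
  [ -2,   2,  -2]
No

Characteristic polynomial: det(λI - A) = λ³ + 5λ - 30
By the rational root theorem any rational root is an integer dividing 30; none of those is a root, so p(λ) has no rational roots and hence (being an irreducible cubic) no repeated roots.
Discriminant of the cubic: Δ = -24800
Δ < 0 ⇒ one real eigenvalue and a complex-conjugate pair: λ ≈ -1.289 + 3.159i, -1.289 - 3.159i, 2.577
Has complex eigenvalues (not diagonalizable over ℝ).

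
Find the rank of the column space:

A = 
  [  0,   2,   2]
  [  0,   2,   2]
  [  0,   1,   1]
dim(Col(A)) = 1

Row reduce:
R2 → R2 - (1)·R1
R3 → R3 - (1/2)·R1
REF = 
  [  0,   2,   2]
  [  0,   0,   0]
  [  0,   0,   0]
Pivot columns: 2 → 1 pivot.
dim(Col(A)) = number of pivot columns = 1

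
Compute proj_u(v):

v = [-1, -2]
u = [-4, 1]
v·u = (-1)(-4) + (-2)(1) = 2
u·u = (-4)² + (1)² = 17
proj_u(v) = (v·u / u·u) × u = (2/17) × u

proj_u(v) = [-8/17, 2/17]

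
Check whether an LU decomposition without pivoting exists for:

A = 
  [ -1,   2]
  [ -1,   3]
Yes.
A[1,1] = -1 ≠ 0, so Gaussian elimination proceeds without a row swap: multiplier ℓ₂₁ = (-1)/(-1) = 1, and U[2,2] = 3 - (1)(2) = 1.
L = 
  [  1,   0]
  [  1,   1]
U = 
  [ -1,   2]
  [  0,   1]
Check row 2 of LU: [(1)(-1), (1)(2) + 1] = [-1, 3] = row 2 of A ✓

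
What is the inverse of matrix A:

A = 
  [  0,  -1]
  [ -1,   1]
det(A) = (0)(1) - (-1)(-1) = -1
For a 2×2 matrix, A⁻¹ = (1/det(A)) · [[d, -b], [-c, a]]
    = (-1) · [[1, 1], [1, 0]]

A⁻¹ = 
  [ -1,  -1]
  [ -1,   0]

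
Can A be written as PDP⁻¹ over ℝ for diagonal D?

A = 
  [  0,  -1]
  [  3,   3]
No

tr(A) = 3, det(A) = 3
Characteristic polynomial: λ² - tr(A)λ + det(A) = λ² - 3λ + 3
λ² - 3λ + 3 = 0  ⇒  λ = (3 ± √((-3)² - 4·(3)))/2 = (3 ± √(-3))/2
  = (3 + i√3)/2,  (3 - i√3)/2
Eigenvalues: (3 + i√3)/2, (3 - i√3)/2  (≈ 1.5 + 0.866i, 1.5 - 0.866i)
Has complex eigenvalues (not diagonalizable over ℝ).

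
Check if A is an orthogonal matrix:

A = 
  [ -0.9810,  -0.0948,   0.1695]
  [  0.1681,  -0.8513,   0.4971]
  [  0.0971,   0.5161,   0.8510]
Yes

AᵀA = 
  [  1,   0,  -0.0001]
  [  0,   1.0001,   0]
  [ -0.0001,   0,   1]
≈ I (equal to I up to the 4-dp rounding of the entries)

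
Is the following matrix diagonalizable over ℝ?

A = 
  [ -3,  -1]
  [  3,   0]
No

tr(A) = -3, det(A) = 3
Characteristic polynomial: λ² - tr(A)λ + det(A) = λ² + 3λ + 3
λ² + 3λ + 3 = 0  ⇒  λ = (-3 ± √((3)² - 4·(3)))/2 = (-3 ± √(-3))/2
  = (-3 + i√3)/2,  (-3 - i√3)/2
Eigenvalues: (-3 + i√3)/2, (-3 - i√3)/2  (≈ -1.5 + 0.866i, -1.5 - 0.866i)
Has complex eigenvalues (not diagonalizable over ℝ).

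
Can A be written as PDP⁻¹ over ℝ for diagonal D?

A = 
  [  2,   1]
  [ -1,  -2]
Yes

tr(A) = 0, det(A) = -3
Characteristic polynomial: λ² - tr(A)λ + det(A) = λ² - 3
λ² - 3 = 0  ⇒  λ = (0 ± √((0)² - 4·(-3)))/2 = (0 ± √(12))/2
  = √3,  -√3
Eigenvalues: √3, -√3  (≈ 1.732, -1.732)
The two irrational eigenvalues are distinct (simple), so each has alg. mult. = geom. mult. = 1.
Sum of geometric multiplicities equals n, so A has n independent eigenvectors.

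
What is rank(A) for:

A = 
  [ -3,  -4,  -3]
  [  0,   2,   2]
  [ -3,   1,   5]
Row reduce:
R3 → R3 - (1)·R1
R3 → R3 - (5/2)·R2
REF = 
  [ -3,  -4,  -3]
  [  0,   2,   2]
  [  0,   0,   3]
Pivot columns: 1, 2, 3 → 3 pivots.

rank(A) = 3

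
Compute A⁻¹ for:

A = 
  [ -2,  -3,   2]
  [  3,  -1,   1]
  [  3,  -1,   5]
det(A) = (-2)·((-1)(5) - (1)(-1)) - (-3)·((3)(5) - (1)(3)) + (2)·((3)(-1) - (-1)(3))
  = (-2)(-4) - (-3)(12) + (2)(0)
  = 44
det(A) = 44 ≠ 0, so A is invertible.

Cofactors Cᵢⱼ = (-1)ⁱ⁺ʲ·Mᵢⱼ:
C = 
  [ -4, -12,   0]
  [ 13, -16, -11]
  [ -1,   8,  11]

adj(A) = Cᵀ:
adj(A) = 
  [ -4,  13,  -1]
  [-12, -16,   8]
  [  0, -11,  11]

A⁻¹ = (1/44) · adj(A):
A⁻¹ = 
  [-1/11, 13/44, -1/44]
  [-3/11, -4/11,  2/11]
  [    0,  -1/4,   1/4]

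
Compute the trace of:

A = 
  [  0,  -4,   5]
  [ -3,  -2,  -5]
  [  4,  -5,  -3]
-5

tr(A) = 0 + -2 + -3 = -5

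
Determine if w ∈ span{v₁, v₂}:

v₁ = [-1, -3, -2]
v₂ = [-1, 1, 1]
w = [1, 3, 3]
No

Form the augmented matrix and row-reduce:
[v₁|v₂|w] = 
  [ -1,  -1,   1]
  [ -3,   1,   3]
  [ -2,   1,   3]
R2 → R2 - (3)·R1
R3 → R3 - (2)·R1
R3 → R3 - (3/4)·R2
REF = 
  [ -1,  -1,   1]
  [  0,   4,   0]
  [  0,   0,   1]

Row 3 reads [0 0 | 1], i.e. 0 = 1, so the system is inconsistent and w ∉ span{v₁, v₂}.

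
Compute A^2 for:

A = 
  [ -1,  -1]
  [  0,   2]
A² = A·A:
A²[1,1] = (-1)(-1) + (-1)(0) = 1
A²[1,2] = (-1)(-1) + (-1)(2) = -1
A²[2,1] = (0)(-1) + (2)(0) = 0
A²[2,2] = (0)(-1) + (2)(2) = 4
A² = 
  [  1,  -1]
  [  0,   4]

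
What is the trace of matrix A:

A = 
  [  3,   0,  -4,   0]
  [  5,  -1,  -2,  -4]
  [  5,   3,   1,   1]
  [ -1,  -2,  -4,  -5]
-2

tr(A) = 3 + -1 + 1 + -5 = -2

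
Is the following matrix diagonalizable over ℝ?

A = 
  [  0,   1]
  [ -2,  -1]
No

tr(A) = -1, det(A) = 2
Characteristic polynomial: λ² - tr(A)λ + det(A) = λ² + λ + 2
λ² + λ + 2 = 0  ⇒  λ = (-1 ± √((1)² - 4·(2)))/2 = (-1 ± √(-7))/2
  = (-1 + i√7)/2,  (-1 - i√7)/2
Eigenvalues: (-1 + i√7)/2, (-1 - i√7)/2  (≈ -0.5 + 1.323i, -0.5 - 1.323i)
Has complex eigenvalues (not diagonalizable over ℝ).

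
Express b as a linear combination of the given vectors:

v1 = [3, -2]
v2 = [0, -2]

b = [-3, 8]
c1 = -1, c2 = -3

b = -1·v1 + -3·v2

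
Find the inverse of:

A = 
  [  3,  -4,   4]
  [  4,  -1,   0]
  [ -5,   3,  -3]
det(A) = (3)·((-1)(-3) - (0)(3)) - (-4)·((4)(-3) - (0)(-5)) + (4)·((4)(3) - (-1)(-5))
  = (3)(3) - (-4)(-12) + (4)(7)
  = -11
det(A) = -11 ≠ 0, so A is invertible.

Cofactors Cᵢⱼ = (-1)ⁱ⁺ʲ·Mᵢⱼ:
C = 
  [  3,  12,   7]
  [  0,  11,  11]
  [  4,  16,  13]

adj(A) = Cᵀ:
adj(A) = 
  [  3,   0,   4]
  [ 12,  11,  16]
  [  7,  11,  13]

A⁻¹ = (-1/11) · adj(A):
A⁻¹ = 
  [ -3/11,      0,  -4/11]
  [-12/11,     -1, -16/11]
  [ -7/11,     -1, -13/11]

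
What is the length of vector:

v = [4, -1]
4.123

||v||₂ = √((4)² + (-1)²) = √17 = 4.123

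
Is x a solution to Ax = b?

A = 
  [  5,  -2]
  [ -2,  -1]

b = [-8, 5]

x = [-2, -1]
Yes

Ax = [-8, 5] = b ✓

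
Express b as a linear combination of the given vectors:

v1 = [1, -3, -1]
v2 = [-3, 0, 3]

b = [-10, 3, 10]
c1 = -1, c2 = 3

b = -1·v1 + 3·v2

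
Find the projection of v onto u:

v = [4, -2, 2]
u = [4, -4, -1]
v·u = (4)(4) + (-2)(-4) + (2)(-1) = 22
u·u = (4)² + (-4)² + (-1)² = 33
proj_u(v) = (v·u / u·u) × u = (22/33) × u = (2/3) × u

proj_u(v) = [8/3, -8/3, -2/3]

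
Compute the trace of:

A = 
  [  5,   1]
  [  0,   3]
8

tr(A) = 5 + 3 = 8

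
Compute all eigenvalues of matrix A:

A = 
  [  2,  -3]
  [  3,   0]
λ = 1 + 2i√2, 1 - 2i√2  (≈ 1 + 2.828i, 1 - 2.828i)

tr(A) = 2, det(A) = 9
Characteristic polynomial: λ² - tr(A)λ + det(A) = λ² - 2λ + 9
λ² - 2λ + 9 = 0  ⇒  λ = (2 ± √((-2)² - 4·(9)))/2 = (2 ± √(-32))/2
  = 1 + 2i√2,  1 - 2i√2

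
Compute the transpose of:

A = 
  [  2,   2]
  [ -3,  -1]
Aᵀ = 
  [  2,  -3]
  [  2,  -1]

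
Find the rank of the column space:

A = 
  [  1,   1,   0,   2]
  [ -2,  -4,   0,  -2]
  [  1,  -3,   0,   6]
dim(Col(A)) = 2

Row reduce:
R2 → R2 + (2)·R1
R3 → R3 - (1)·R1
R3 → R3 - (2)·R2
REF = 
  [  1,   1,   0,   2]
  [  0,  -2,   0,   2]
  [  0,   0,   0,   0]
Pivot columns: 1, 2 → 2 pivots.
dim(Col(A)) = number of pivot columns = 2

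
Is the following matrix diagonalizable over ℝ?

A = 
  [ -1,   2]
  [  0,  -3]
Yes

tr(A) = -4, det(A) = 3
Characteristic polynomial: λ² - tr(A)λ + det(A) = λ² + 4λ + 3
λ² + 4λ + 3 = (λ + 3)(λ + 1)
Eigenvalues: -1, -3
λ=-3: alg. mult. = 1, geom. mult. = 2 - rank(A - (-3)I) = 2 - 1 = 1
λ=-1: alg. mult. = 1, geom. mult. = 2 - rank(A - (-1)I) = 2 - 1 = 1
Sum of geometric multiplicities equals n, so A has n independent eigenvectors.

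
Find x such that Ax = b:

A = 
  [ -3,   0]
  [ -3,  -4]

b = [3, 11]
x = [-1, -2]

Row reduce the augmented matrix [A|b]:
R2 → R2 - (1)·R1
REF = 
  [ -3,   0,   3]
  [  0,  -4,   8]

Back-substitution:
x₂ = 8 / (-4) = -2
x₁ = (3 - (0)(-2)) / (-3) = -1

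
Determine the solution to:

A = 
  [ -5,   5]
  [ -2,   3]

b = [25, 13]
Row reduce the augmented matrix [A|b]:
R2 → R2 - (2/5)·R1
REF = 
  [ -5,   5,  25]
  [  0,   1,   3]

Back-substitution:
x₂ = 3 / 1 = 3
x₁ = (25 - (5)(3)) / (-5) = -2

x = [-2, 3]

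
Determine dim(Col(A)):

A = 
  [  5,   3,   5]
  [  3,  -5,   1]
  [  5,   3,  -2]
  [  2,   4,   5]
dim(Col(A)) = 3

Row reduce:
R2 → R2 - (3/5)·R1
R3 → R3 - (1)·R1
R4 → R4 - (2/5)·R1
R4 → R4 + (7/17)·R2
R4 → R4 + (37/119)·R3
REF = 
  [    5,     3,     5]
  [    0, -34/5,    -2]
  [    0,     0,    -7]
  [    0,     0,     0]
Pivot columns: 1, 2, 3 → 3 pivots.
dim(Col(A)) = number of pivot columns = 3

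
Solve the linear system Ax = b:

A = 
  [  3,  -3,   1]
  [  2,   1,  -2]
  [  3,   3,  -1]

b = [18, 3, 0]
x = [3, -3, 0]

Row reduce the augmented matrix [A|b]:
R2 → R2 - (2/3)·R1
R3 → R3 - (1)·R1
R3 → R3 - (2)·R2
REF = 
  [   3,   -3,    1,   18]
  [   0,    3, -8/3,   -9]
  [   0,    0, 10/3,    0]

Back-substitution:
x₃ = 0 / (10/3) = 0
x₂ = (-9 - (-8/3)(0)) / 3 = -3
x₁ = (18 - (-3)(-3) - (1)(0)) / 3 = 3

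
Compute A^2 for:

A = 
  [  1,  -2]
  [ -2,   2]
A² = A·A:
A²[1,1] = (1)(1) + (-2)(-2) = 5
A²[1,2] = (1)(-2) + (-2)(2) = -6
A²[2,1] = (-2)(1) + (2)(-2) = -6
A²[2,2] = (-2)(-2) + (2)(2) = 8
A² = 
  [  5,  -6]
  [ -6,   8]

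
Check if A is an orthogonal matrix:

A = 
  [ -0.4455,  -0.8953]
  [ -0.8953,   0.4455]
Yes

AᵀA = 
  [  1,   0]
  [  0,   1]
≈ I (equal to I up to the 4-dp rounding of the entries)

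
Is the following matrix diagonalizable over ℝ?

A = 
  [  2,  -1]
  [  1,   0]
No

tr(A) = 2, det(A) = 1
Characteristic polynomial: λ² - tr(A)λ + det(A) = λ² - 2λ + 1
λ² - 2λ + 1 = (λ - 1)²
Eigenvalues: 1, 1
λ=1: alg. mult. = 2, geom. mult. = 2 - rank(A - (1)I) = 2 - 1 = 1
Sum of geometric multiplicities = 1 < n = 2, so there aren't enough independent eigenvectors.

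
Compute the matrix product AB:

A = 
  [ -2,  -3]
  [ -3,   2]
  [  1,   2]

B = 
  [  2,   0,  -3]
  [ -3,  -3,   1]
AB = 
  [  5,   9,   3]
  [-12,  -6,  11]
  [ -4,  -6,  -1]

A is 3×2 and B is 2×3, so AB is 3×3. Each entry is (row of A)·(column of B):
AB[1,1] = (-2)(2) + (-3)(-3) = 5
AB[1,2] = (-2)(0) + (-3)(-3) = 9
AB[1,3] = (-2)(-3) + (-3)(1) = 3
AB[2,1] = (-3)(2) + (2)(-3) = -12
AB[2,2] = (-3)(0) + (2)(-3) = -6
AB[2,3] = (-3)(-3) + (2)(1) = 11
AB[3,1] = (1)(2) + (2)(-3) = -4
AB[3,2] = (1)(0) + (2)(-3) = -6
AB[3,3] = (1)(-3) + (2)(1) = -1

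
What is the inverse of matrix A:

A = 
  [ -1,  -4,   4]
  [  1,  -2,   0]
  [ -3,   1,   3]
det(A) = (-1)·((-2)(3) - (0)(1)) - (-4)·((1)(3) - (0)(-3)) + (4)·((1)(1) - (-2)(-3))
  = (-1)(-6) - (-4)(3) + (4)(-5)
  = -2
det(A) = -2 ≠ 0, so A is invertible.

Cofactors Cᵢⱼ = (-1)ⁱ⁺ʲ·Mᵢⱼ:
C = 
  [ -6,  -3,  -5]
  [ 16,   9,  13]
  [  8,   4,   6]

adj(A) = Cᵀ:
adj(A) = 
  [ -6,  16,   8]
  [ -3,   9,   4]
  [ -5,  13,   6]

A⁻¹ = (-1/2) · adj(A):
A⁻¹ = 
  [    3,    -8,    -4]
  [  3/2,  -9/2,    -2]
  [  5/2, -13/2,    -3]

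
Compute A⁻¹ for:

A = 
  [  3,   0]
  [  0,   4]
det(A) = (3)(4) - (0)(0) = 12
For a 2×2 matrix, A⁻¹ = (1/det(A)) · [[d, -b], [-c, a]]
    = (1/12) · [[4, 0], [0, 3]]

A⁻¹ = 
  [1/3,   0]
  [  0, 1/4]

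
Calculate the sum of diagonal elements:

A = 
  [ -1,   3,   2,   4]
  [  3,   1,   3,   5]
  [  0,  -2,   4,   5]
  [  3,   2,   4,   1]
5

tr(A) = -1 + 1 + 4 + 1 = 5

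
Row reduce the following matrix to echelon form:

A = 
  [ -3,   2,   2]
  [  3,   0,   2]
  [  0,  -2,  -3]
Row operations:
R2 → R2 + (1)·R1
R3 → R3 + (1)·R2

Resulting echelon form:
REF = 
  [ -3,   2,   2]
  [  0,   2,   4]
  [  0,   0,   1]

Rank = 3 (number of non-zero pivot rows).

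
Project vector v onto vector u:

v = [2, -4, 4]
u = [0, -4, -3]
proj_u(v) = [0, -16/25, -12/25]

v·u = (2)(0) + (-4)(-4) + (4)(-3) = 4
u·u = (0)² + (-4)² + (-3)² = 25
proj_u(v) = (v·u / u·u) × u = (4/25) × u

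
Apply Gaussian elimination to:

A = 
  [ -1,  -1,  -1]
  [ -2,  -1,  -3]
Row operations:
R2 → R2 - (2)·R1

Resulting echelon form:
REF = 
  [ -1,  -1,  -1]
  [  0,   1,  -1]

Rank = 2 (number of non-zero pivot rows).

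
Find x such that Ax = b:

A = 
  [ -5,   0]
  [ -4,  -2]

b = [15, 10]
Row reduce the augmented matrix [A|b]:
R2 → R2 - (4/5)·R1
REF = 
  [ -5,   0,  15]
  [  0,  -2,  -2]

Back-substitution:
x₂ = (-2) / (-2) = 1
x₁ = (15 - (0)(1)) / (-5) = -3

x = [-3, 1]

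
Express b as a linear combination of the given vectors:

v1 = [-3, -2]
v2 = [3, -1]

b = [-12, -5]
c1 = 3, c2 = -1

b = 3·v1 + -1·v2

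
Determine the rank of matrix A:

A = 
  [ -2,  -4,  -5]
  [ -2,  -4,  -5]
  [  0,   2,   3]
Row reduce:
R2 → R2 - (1)·R1
Swap R2 ↔ R3
REF = 
  [ -2,  -4,  -5]
  [  0,   2,   3]
  [  0,   0,   0]
Pivot columns: 1, 2 → 2 pivots.

rank(A) = 2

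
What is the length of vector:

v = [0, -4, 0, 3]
5

||v||₂ = √((0)² + (-4)² + (0)² + (3)²) = √25 = 5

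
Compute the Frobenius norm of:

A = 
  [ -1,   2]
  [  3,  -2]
||A||_F = 4.243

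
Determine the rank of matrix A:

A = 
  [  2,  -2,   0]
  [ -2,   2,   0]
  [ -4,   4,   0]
Row reduce:
R2 → R2 + (1)·R1
R3 → R3 + (2)·R1
REF = 
  [  2,  -2,   0]
  [  0,   0,   0]
  [  0,   0,   0]
Pivot columns: 1 → 1 pivot.

rank(A) = 1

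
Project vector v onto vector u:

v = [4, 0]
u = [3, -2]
v·u = (4)(3) + (0)(-2) = 12
u·u = (3)² + (-2)² = 13
proj_u(v) = (v·u / u·u) × u = (12/13) × u

proj_u(v) = [36/13, -24/13]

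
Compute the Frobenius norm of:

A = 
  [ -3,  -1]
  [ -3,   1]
||A||_F = 4.472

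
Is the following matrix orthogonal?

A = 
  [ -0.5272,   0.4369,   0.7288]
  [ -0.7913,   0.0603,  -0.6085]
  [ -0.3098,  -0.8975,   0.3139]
Yes

AᵀA = 
  [  1.0001,   0,   0]
  [  0,   1,   0]
  [  0,   0,   1]
≈ I (equal to I up to the 4-dp rounding of the entries)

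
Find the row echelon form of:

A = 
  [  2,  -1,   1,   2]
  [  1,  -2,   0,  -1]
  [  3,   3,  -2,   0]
Row operations:
R2 → R2 - (1/2)·R1
R3 → R3 - (3/2)·R1
R3 → R3 + (3)·R2

Resulting echelon form:
REF = 
  [   2,   -1,    1,    2]
  [   0, -3/2, -1/2,   -2]
  [   0,    0,   -5,   -9]

Rank = 3 (number of non-zero pivot rows).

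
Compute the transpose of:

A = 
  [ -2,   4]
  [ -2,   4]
Aᵀ = 
  [ -2,  -2]
  [  4,   4]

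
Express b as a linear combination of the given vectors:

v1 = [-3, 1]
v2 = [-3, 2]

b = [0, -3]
c1 = 3, c2 = -3

b = 3·v1 + -3·v2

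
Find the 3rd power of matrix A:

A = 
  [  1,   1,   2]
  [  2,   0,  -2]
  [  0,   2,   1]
A² = A·A:
A²[1,1] = (1)(1) + (1)(2) + (2)(0) = 3
A²[1,2] = (1)(1) + (1)(0) + (2)(2) = 5
A²[1,3] = (1)(2) + (1)(-2) + (2)(1) = 2
A²[2,1] = (2)(1) + (0)(2) + (-2)(0) = 2
A²[2,2] = (2)(1) + (0)(0) + (-2)(2) = -2
A²[2,3] = (2)(2) + (0)(-2) + (-2)(1) = 2
A²[3,1] = (0)(1) + (2)(2) + (1)(0) = 4
A²[3,2] = (0)(1) + (2)(0) + (1)(2) = 2
A²[3,3] = (0)(2) + (2)(-2) + (1)(1) = -3
A² = 
  [  3,   5,   2]
  [  2,  -2,   2]
  [  4,   2,  -3]

A^3 = A^2·A:
A^3[1,1] = (3)(1) + (5)(2) + (2)(0) = 13
A^3[1,2] = (3)(1) + (5)(0) + (2)(2) = 7
A^3[1,3] = (3)(2) + (5)(-2) + (2)(1) = -2
A^3[2,1] = (2)(1) + (-2)(2) + (2)(0) = -2
A^3[2,2] = (2)(1) + (-2)(0) + (2)(2) = 6
A^3[2,3] = (2)(2) + (-2)(-2) + (2)(1) = 10
A^3[3,1] = (4)(1) + (2)(2) + (-3)(0) = 8
A^3[3,2] = (4)(1) + (2)(0) + (-3)(2) = -2
A^3[3,3] = (4)(2) + (2)(-2) + (-3)(1) = 1
A^3 = 
  [ 13,   7,  -2]
  [ -2,   6,  10]
  [  8,  -2,   1]

Therefore
A^3 = 
  [ 13,   7,  -2]
  [ -2,   6,  10]
  [  8,  -2,   1]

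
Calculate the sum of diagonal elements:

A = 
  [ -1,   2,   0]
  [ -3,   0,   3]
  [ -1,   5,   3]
2

tr(A) = -1 + 0 + 3 = 2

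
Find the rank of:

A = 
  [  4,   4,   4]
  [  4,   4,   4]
Row reduce:
R2 → R2 - (1)·R1
REF = 
  [  4,   4,   4]
  [  0,   0,   0]
Pivot columns: 1 → 1 pivot.

rank(A) = 1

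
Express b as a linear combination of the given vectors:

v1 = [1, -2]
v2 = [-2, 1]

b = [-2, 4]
c1 = -2, c2 = 0

b = -2·v1 + 0·v2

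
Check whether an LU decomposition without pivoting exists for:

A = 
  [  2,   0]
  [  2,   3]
Yes.
A[1,1] = 2 ≠ 0, so Gaussian elimination proceeds without a row swap: multiplier ℓ₂₁ = (2)/(2) = 1, and U[2,2] = 3 - (1)(0) = 3.
L = 
  [  1,   0]
  [  1,   1]
U = 
  [  2,   0]
  [  0,   3]
Check row 2 of LU: [(1)(2), (1)(0) + 3] = [2, 3] = row 2 of A ✓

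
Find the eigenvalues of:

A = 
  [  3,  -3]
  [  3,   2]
λ = (5 + i√35)/2, (5 - i√35)/2  (≈ 2.5 + 2.958i, 2.5 - 2.958i)

tr(A) = 5, det(A) = 15
Characteristic polynomial: λ² - tr(A)λ + det(A) = λ² - 5λ + 15
λ² - 5λ + 15 = 0  ⇒  λ = (5 ± √((-5)² - 4·(15)))/2 = (5 ± √(-35))/2
  = (5 + i√35)/2,  (5 - i√35)/2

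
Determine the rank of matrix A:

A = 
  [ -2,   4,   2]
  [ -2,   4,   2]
rank(A) = 1

Row reduce:
R2 → R2 - (1)·R1
REF = 
  [ -2,   4,   2]
  [  0,   0,   0]
Pivot columns: 1 → 1 pivot.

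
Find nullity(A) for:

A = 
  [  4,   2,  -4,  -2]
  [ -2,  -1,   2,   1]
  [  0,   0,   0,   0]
nullity(A) = 3

Row reduce:
R2 → R2 + (1/2)·R1
REF = 
  [  4,   2,  -4,  -2]
  [  0,   0,   0,   0]
  [  0,   0,   0,   0]
Pivot columns: 1 → 1 pivot.
rank(A) = 1, so nullity(A) = 4 - 1 = 3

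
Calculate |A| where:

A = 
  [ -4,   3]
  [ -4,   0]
12

For a 2×2 matrix, det = ad - bc = (-4)(0) - (3)(-4) = 12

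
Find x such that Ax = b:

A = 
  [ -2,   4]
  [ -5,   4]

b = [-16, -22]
x = [2, -3]

Row reduce the augmented matrix [A|b]:
R2 → R2 - (5/2)·R1
REF = 
  [ -2,   4, -16]
  [  0,  -6,  18]

Back-substitution:
x₂ = 18 / (-6) = -3
x₁ = (-16 - (4)(-3)) / (-2) = 2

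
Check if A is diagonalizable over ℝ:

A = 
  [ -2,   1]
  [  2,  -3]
Yes

tr(A) = -5, det(A) = 4
Characteristic polynomial: λ² - tr(A)λ + det(A) = λ² + 5λ + 4
λ² + 5λ + 4 = (λ + 4)(λ + 1)
Eigenvalues: -1, -4
λ=-4: alg. mult. = 1, geom. mult. = 2 - rank(A - (-4)I) = 2 - 1 = 1
λ=-1: alg. mult. = 1, geom. mult. = 2 - rank(A - (-1)I) = 2 - 1 = 1
Sum of geometric multiplicities equals n, so A has n independent eigenvectors.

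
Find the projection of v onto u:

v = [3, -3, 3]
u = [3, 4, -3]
v·u = (3)(3) + (-3)(4) + (3)(-3) = -12
u·u = (3)² + (4)² + (-3)² = 34
proj_u(v) = (v·u / u·u) × u = (-12/34) × u = (-6/17) × u

proj_u(v) = [-18/17, -24/17, 18/17]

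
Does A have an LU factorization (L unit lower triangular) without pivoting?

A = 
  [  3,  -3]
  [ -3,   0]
Yes.
A[1,1] = 3 ≠ 0, so Gaussian elimination proceeds without a row swap: multiplier ℓ₂₁ = (-3)/(3) = -1, and U[2,2] = 0 - (-1)(-3) = -3.
L = 
  [  1,   0]
  [ -1,   1]
U = 
  [  3,  -3]
  [  0,  -3]
Check row 2 of LU: [(-1)(3), (-1)(-3) + (-3)] = [-3, 0] = row 2 of A ✓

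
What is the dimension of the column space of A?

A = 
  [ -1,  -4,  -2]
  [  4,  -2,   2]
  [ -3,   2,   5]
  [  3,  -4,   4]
Row reduce:
R2 → R2 + (4)·R1
R3 → R3 - (3)·R1
R4 → R4 + (3)·R1
R3 → R3 + (7/9)·R2
R4 → R4 - (8/9)·R2
R4 → R4 - (10/19)·R3
REF = 
  [  -1,   -4,   -2]
  [   0,  -18,   -6]
  [   0,    0, 19/3]
  [   0,    0,    0]
Pivot columns: 1, 2, 3 → 3 pivots.
dim(Col(A)) = number of pivot columns = 3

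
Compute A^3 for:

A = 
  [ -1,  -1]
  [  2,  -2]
A² = A·A:
A²[1,1] = (-1)(-1) + (-1)(2) = -1
A²[1,2] = (-1)(-1) + (-1)(-2) = 3
A²[2,1] = (2)(-1) + (-2)(2) = -6
A²[2,2] = (2)(-1) + (-2)(-2) = 2
A² = 
  [ -1,   3]
  [ -6,   2]

A^3 = A^2·A:
A^3[1,1] = (-1)(-1) + (3)(2) = 7
A^3[1,2] = (-1)(-1) + (3)(-2) = -5
A^3[2,1] = (-6)(-1) + (2)(2) = 10
A^3[2,2] = (-6)(-1) + (2)(-2) = 2
A^3 = 
  [  7,  -5]
  [ 10,   2]

Therefore
A^3 = 
  [  7,  -5]
  [ 10,   2]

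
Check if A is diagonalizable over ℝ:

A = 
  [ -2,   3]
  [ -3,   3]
No

tr(A) = 1, det(A) = 3
Characteristic polynomial: λ² - tr(A)λ + det(A) = λ² - λ + 3
λ² - λ + 3 = 0  ⇒  λ = (1 ± √((-1)² - 4·(3)))/2 = (1 ± √(-11))/2
  = (1 + i√11)/2,  (1 - i√11)/2
Eigenvalues: (1 + i√11)/2, (1 - i√11)/2  (≈ 0.5 + 1.658i, 0.5 - 1.658i)
Has complex eigenvalues (not diagonalizable over ℝ).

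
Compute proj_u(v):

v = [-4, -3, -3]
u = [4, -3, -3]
proj_u(v) = [4/17, -3/17, -3/17]

v·u = (-4)(4) + (-3)(-3) + (-3)(-3) = 2
u·u = (4)² + (-3)² + (-3)² = 34
proj_u(v) = (v·u / u·u) × u = (2/34) × u = (1/17) × u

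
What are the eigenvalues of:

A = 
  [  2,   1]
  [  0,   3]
tr(A) = 5, det(A) = 6
Characteristic polynomial: λ² - tr(A)λ + det(A) = λ² - 5λ + 6
λ² - 5λ + 6 = (λ - 2)(λ - 3)

λ = 3, 2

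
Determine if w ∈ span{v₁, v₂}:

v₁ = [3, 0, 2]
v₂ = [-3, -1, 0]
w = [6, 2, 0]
Yes

Form the augmented matrix and row-reduce:
[v₁|v₂|w] = 
  [  3,  -3,   6]
  [  0,  -1,   2]
  [  2,   0,   0]
R3 → R3 - (2/3)·R1
R3 → R3 + (2)·R2
REF = 
  [  3,  -3,   6]
  [  0,  -1,   2]
  [  0,   0,   0]

No row of the form [0 0 | nonzero], so the system is consistent. Back-substitution gives c₁ = 0, c₂ = -2: w = (0)·v₁ + (-2)·v₂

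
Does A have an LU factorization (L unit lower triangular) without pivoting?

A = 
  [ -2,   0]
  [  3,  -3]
Yes.
A[1,1] = -2 ≠ 0, so Gaussian elimination proceeds without a row swap: multiplier ℓ₂₁ = (3)/(-2) = -3/2, and U[2,2] = -3 - (-3/2)(0) = -3.
L = 
  [   1,    0]
  [-3/2,    1]
U = 
  [ -2,   0]
  [  0,  -3]
Check row 2 of LU: [(-3/2)(-2), (-3/2)(0) + (-3)] = [3, -3] = row 2 of A ✓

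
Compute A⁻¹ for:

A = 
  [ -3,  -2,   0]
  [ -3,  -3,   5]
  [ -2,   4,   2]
det(A) = (-3)·((-3)(2) - (5)(4)) - (-2)·((-3)(2) - (5)(-2)) + (0)·((-3)(4) - (-3)(-2))
  = (-3)(-26) - (-2)(4) + (0)(-18)
  = 86
det(A) = 86 ≠ 0, so A is invertible.

Cofactors Cᵢⱼ = (-1)ⁱ⁺ʲ·Mᵢⱼ:
C = 
  [-26,  -4, -18]
  [  4,  -6,  16]
  [-10,  15,   3]

adj(A) = Cᵀ:
adj(A) = 
  [-26,   4, -10]
  [ -4,  -6,  15]
  [-18,  16,   3]

A⁻¹ = (1/86) · adj(A):
A⁻¹ = 
  [-13/43,   2/43,  -5/43]
  [ -2/43,  -3/43,  15/86]
  [ -9/43,   8/43,   3/86]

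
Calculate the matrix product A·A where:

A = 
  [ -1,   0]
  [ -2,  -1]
A² = A·A:
A²[1,1] = (-1)(-1) + (0)(-2) = 1
A²[1,2] = (-1)(0) + (0)(-1) = 0
A²[2,1] = (-2)(-1) + (-1)(-2) = 4
A²[2,2] = (-2)(0) + (-1)(-1) = 1
A² = 
  [  1,   0]
  [  4,   1]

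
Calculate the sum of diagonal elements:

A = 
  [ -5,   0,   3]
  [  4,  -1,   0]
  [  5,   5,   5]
-1

tr(A) = -5 + -1 + 5 = -1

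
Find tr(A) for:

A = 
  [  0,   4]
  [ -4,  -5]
-5

tr(A) = 0 + -5 = -5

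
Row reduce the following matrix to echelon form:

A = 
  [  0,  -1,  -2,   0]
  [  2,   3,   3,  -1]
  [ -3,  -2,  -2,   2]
Row operations:
Swap R1 ↔ R2
R3 → R3 + (3/2)·R1
R3 → R3 + (5/2)·R2

Resulting echelon form:
REF = 
  [   2,    3,    3,   -1]
  [   0,   -1,   -2,    0]
  [   0,    0, -5/2,  1/2]

Rank = 3 (number of non-zero pivot rows).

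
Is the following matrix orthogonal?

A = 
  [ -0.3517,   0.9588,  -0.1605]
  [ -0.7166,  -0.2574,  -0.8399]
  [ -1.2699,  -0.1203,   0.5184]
No

AᵀA = 
  [  2.2499,   0,   0]
  [  0,   1,  -0.0001]
  [  0,  -0.0001,   0.9999]
≠ I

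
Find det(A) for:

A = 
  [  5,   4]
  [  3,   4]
For a 2×2 matrix, det = ad - bc = (5)(4) - (4)(3) = 8

det(A) = 8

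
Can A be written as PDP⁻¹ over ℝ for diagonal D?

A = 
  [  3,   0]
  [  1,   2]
Yes

tr(A) = 5, det(A) = 6
Characteristic polynomial: λ² - tr(A)λ + det(A) = λ² - 5λ + 6
λ² - 5λ + 6 = (λ - 2)(λ - 3)
Eigenvalues: 3, 2
λ=2: alg. mult. = 1, geom. mult. = 2 - rank(A - (2)I) = 2 - 1 = 1
λ=3: alg. mult. = 1, geom. mult. = 2 - rank(A - (3)I) = 2 - 1 = 1
Sum of geometric multiplicities equals n, so A has n independent eigenvectors.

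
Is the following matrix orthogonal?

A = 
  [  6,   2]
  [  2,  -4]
No

AᵀA = 
  [ 40,   4]
  [  4,  20]
≠ I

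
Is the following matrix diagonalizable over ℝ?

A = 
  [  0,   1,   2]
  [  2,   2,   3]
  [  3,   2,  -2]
Yes

Characteristic polynomial: det(λI - A) = λ³ - 18λ - 9
By the rational root theorem any rational root is an integer dividing 9; none of those is a root, so p(λ) has no rational roots and hence (being an irreducible cubic) no repeated roots.
Discriminant of the cubic: Δ = 21141
Δ > 0 ⇒ three distinct real eigenvalues: λ ≈ -3.966, -0.5073, 4.473
Three distinct real eigenvalues, so A has 3 independent eigenvectors.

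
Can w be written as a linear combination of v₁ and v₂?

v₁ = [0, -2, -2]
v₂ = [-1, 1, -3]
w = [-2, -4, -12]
Yes

Form the augmented matrix and row-reduce:
[v₁|v₂|w] = 
  [  0,  -1,  -2]
  [ -2,   1,  -4]
  [ -2,  -3, -12]
Swap R1 ↔ R2
R3 → R3 - (1)·R1
R3 → R3 - (4)·R2
REF = 
  [ -2,   1,  -4]
  [  0,  -1,  -2]
  [  0,   0,   0]

No row of the form [0 0 | nonzero], so the system is consistent. Back-substitution gives c₁ = 3, c₂ = 2: w = (3)·v₁ + (2)·v₂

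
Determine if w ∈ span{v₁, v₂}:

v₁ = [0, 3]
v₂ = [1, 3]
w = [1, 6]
Yes

Form the augmented matrix and row-reduce:
[v₁|v₂|w] = 
  [  0,   1,   1]
  [  3,   3,   6]
Swap R1 ↔ R2
REF = 
  [  3,   3,   6]
  [  0,   1,   1]

No row of the form [0 0 | nonzero], so the system is consistent. Back-substitution gives c₁ = 1, c₂ = 1: w = (1)·v₁ + (1)·v₂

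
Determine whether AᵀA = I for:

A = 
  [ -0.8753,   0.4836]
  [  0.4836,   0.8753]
Yes

AᵀA = 
  [  1,   0]
  [  0,   1]
≈ I (equal to I up to the 4-dp rounding of the entries)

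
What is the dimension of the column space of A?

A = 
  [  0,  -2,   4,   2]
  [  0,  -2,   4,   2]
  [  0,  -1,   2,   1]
dim(Col(A)) = 1

Row reduce:
R2 → R2 - (1)·R1
R3 → R3 - (1/2)·R1
REF = 
  [  0,  -2,   4,   2]
  [  0,   0,   0,   0]
  [  0,   0,   0,   0]
Pivot columns: 2 → 1 pivot.
dim(Col(A)) = number of pivot columns = 1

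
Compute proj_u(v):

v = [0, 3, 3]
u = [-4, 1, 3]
v·u = (0)(-4) + (3)(1) + (3)(3) = 12
u·u = (-4)² + (1)² + (3)² = 26
proj_u(v) = (v·u / u·u) × u = (12/26) × u = (6/13) × u

proj_u(v) = [-24/13, 6/13, 18/13]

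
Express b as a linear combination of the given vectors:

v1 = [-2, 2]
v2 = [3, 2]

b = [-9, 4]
c1 = 3, c2 = -1

b = 3·v1 + -1·v2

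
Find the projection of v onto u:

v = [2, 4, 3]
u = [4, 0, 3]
v·u = (2)(4) + (4)(0) + (3)(3) = 17
u·u = (4)² + (0)² + (3)² = 25
proj_u(v) = (v·u / u·u) × u = (17/25) × u

proj_u(v) = [68/25, 0, 51/25]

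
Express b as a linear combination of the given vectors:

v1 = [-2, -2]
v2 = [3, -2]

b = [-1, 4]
c1 = -1, c2 = -1

b = -1·v1 + -1·v2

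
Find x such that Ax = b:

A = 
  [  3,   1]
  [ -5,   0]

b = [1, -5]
x = [1, -2]

Row reduce the augmented matrix [A|b]:
R2 → R2 + (5/3)·R1
REF = 
  [    3,     1,     1]
  [    0,   5/3, -10/3]

Back-substitution:
x₂ = (-10/3) / (5/3) = -2
x₁ = (1 - (1)(-2)) / 3 = 1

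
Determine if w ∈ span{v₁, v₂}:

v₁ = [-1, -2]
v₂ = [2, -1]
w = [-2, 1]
Yes

Form the augmented matrix and row-reduce:
[v₁|v₂|w] = 
  [ -1,   2,  -2]
  [ -2,  -1,   1]
R2 → R2 - (2)·R1
REF = 
  [ -1,   2,  -2]
  [  0,  -5,   5]

No row of the form [0 0 | nonzero], so the system is consistent. Back-substitution gives c₁ = 0, c₂ = -1: w = (0)·v₁ + (-1)·v₂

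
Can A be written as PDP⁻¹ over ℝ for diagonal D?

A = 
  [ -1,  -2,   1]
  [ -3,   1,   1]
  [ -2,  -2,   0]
No

Characteristic polynomial: det(λI - A) = λ³ - 3λ - 10
By the rational root theorem any rational root is an integer dividing 10; none of those is a root, so p(λ) has no rational roots and hence (being an irreducible cubic) no repeated roots.
Discriminant of the cubic: Δ = -2592
Δ < 0 ⇒ one real eigenvalue and a complex-conjugate pair: λ ≈ 2.613, -1.306 + 1.456i, -1.306 - 1.456i
Has complex eigenvalues (not diagonalizable over ℝ).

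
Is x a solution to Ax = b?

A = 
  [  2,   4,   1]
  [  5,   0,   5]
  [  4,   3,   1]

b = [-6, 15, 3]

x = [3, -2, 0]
No

Ax = [-2, 15, 6] ≠ b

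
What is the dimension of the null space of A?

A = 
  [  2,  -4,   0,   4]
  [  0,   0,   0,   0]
nullity(A) = 3

Row reduce:
(no row operations needed)
REF = 
  [  2,  -4,   0,   4]
  [  0,   0,   0,   0]
Pivot columns: 1 → 1 pivot.
rank(A) = 1, so nullity(A) = 4 - 1 = 3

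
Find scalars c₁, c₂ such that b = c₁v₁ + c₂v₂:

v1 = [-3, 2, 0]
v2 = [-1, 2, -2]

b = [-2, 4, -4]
c1 = 0, c2 = 2

b = 0·v1 + 2·v2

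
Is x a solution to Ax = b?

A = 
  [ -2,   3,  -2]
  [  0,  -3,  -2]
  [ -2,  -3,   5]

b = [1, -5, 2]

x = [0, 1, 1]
Yes

Ax = [1, -5, 2] = b ✓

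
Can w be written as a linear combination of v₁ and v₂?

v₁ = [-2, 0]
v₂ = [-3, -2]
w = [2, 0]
Yes

Form the augmented matrix and row-reduce:
[v₁|v₂|w] = 
  [ -2,  -3,   2]
  [  0,  -2,   0]
(already in echelon form — no row operations needed)

No row of the form [0 0 | nonzero], so the system is consistent. Back-substitution gives c₁ = -1, c₂ = 0: w = (-1)·v₁ + (0)·v₂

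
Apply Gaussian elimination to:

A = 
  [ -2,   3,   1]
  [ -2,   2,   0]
Row operations:
R2 → R2 - (1)·R1

Resulting echelon form:
REF = 
  [ -2,   3,   1]
  [  0,  -1,  -1]

Rank = 2 (number of non-zero pivot rows).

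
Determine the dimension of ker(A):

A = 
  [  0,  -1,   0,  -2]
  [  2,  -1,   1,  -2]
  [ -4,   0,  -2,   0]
nullity(A) = 2

Row reduce:
Swap R1 ↔ R2
R3 → R3 + (2)·R1
R3 → R3 - (2)·R2
REF = 
  [  2,  -1,   1,  -2]
  [  0,  -1,   0,  -2]
  [  0,   0,   0,   0]
Pivot columns: 1, 2 → 2 pivots.
rank(A) = 2, so nullity(A) = 4 - 2 = 2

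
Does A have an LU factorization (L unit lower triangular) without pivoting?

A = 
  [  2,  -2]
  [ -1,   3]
Yes.
A[1,1] = 2 ≠ 0, so Gaussian elimination proceeds without a row swap: multiplier ℓ₂₁ = (-1)/(2) = -1/2, and U[2,2] = 3 - (-1/2)(-2) = 2.
L = 
  [   1,    0]
  [-1/2,    1]
U = 
  [  2,  -2]
  [  0,   2]
Check row 2 of LU: [(-1/2)(2), (-1/2)(-2) + 2] = [-1, 3] = row 2 of A ✓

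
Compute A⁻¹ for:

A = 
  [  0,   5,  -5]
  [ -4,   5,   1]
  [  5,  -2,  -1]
det(A) = (0)·((5)(-1) - (1)(-2)) - (5)·((-4)(-1) - (1)(5)) + (-5)·((-4)(-2) - (5)(5))
  = (0)(-3) - (5)(-1) + (-5)(-17)
  = 90
det(A) = 90 ≠ 0, so A is invertible.

Cofactors Cᵢⱼ = (-1)ⁱ⁺ʲ·Mᵢⱼ:
C = 
  [ -3,   1, -17]
  [ 15,  25,  25]
  [ 30,  20,  20]

adj(A) = Cᵀ:
adj(A) = 
  [ -3,  15,  30]
  [  1,  25,  20]
  [-17,  25,  20]

A⁻¹ = (1/90) · adj(A):
A⁻¹ = 
  [ -1/30,    1/6,    1/3]
  [  1/90,   5/18,    2/9]
  [-17/90,   5/18,    2/9]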